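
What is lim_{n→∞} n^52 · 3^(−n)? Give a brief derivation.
lim = 0

Exponentials with base > 1 dominate every fixed polynomial: for any fixed c, n^c / 3^n → 0 as n → ∞ (e.g. by the ratio test, or by writing 3^n = e^(n ln 3) and noting e^(n ln 3) / n^c → ∞). Hence n^52 · 3^(−n) = n^52 / 3^n → 0.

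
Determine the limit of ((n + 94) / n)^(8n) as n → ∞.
lim = e^752

Rewrite as (1 + 94/n)^(8n). By the standard limit (1 + x/n)^n → e^x, we have (1 + 94/n)^n → e^94, and raising to the 8th power gives e^752.
More precisely, ln[(1 + 94/n)^(8n)] = 8n · ln(1 + 94/n) = 8n · (94/n + O(1/n^2)) = 752 + O(1/n) → 752.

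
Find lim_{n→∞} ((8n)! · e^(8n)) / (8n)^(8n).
lim = ∞

Stirling: (8n)! ~ sqrt(2π·8n) · (8n/e)^(8n). Hence
  (8n)! · e^(8n) / (8n)^(8n) ~ sqrt(2π·8n) = sqrt(2π·8) · sqrt(n) → ∞.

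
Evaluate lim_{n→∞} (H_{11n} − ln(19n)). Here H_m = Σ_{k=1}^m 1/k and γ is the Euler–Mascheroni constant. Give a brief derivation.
lim = ln(11/19) + γ

By Euler-Maclaurin, H_m = ln m + γ + O(1/m). So
  H_{11n} − ln(19n) = ln(11n) + γ − ln(19n) + O(1/n)
                       = ln(11/19) + γ + O(1/n).
Hence the limit is ln(11/19) + γ.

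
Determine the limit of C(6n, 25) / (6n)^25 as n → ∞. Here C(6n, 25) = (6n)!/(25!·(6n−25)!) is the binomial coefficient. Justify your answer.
lim = 1/25! = 1/15511210043330985984000000

With N = 6n → ∞: C(N, 25) / N^25 = [N(N−1)…(N−24)] / (25! · N^25) = (1/25!) · 1 · (1 − 1/(6n)) · … · (1 − 24/(6n)). Each factor → 1 as N → ∞, so the limit is 1/25! = 1/15511210043330985984000000.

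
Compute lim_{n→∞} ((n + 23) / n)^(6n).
lim = e^138

Rewrite as (1 + 23/n)^(6n). By the standard limit (1 + x/n)^n → e^x, we have (1 + 23/n)^n → e^23, and raising to the 6th power gives e^138.
More precisely, ln[(1 + 23/n)^(6n)] = 6n · ln(1 + 23/n) = 6n · (23/n + O(1/n^2)) = 138 + O(1/n) → 138.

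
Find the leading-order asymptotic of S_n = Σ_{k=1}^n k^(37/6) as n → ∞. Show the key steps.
S_n ~ (6/43) · n^(43/6)

Integral comparison: Σ_{k=1}^n k^(37/6) = ∫_0^n x^(37/6) dx + O(n^(37/6)). The integral is n^(1 + 37/6) / (1 + 37/6) = n^((37+6)/6) / ((37+6)/6) = (6/43) · n^(43/6).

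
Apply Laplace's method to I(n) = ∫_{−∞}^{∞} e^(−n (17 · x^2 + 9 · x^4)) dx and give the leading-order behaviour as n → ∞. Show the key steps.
I(n) ~ sqrt(π/(17n))

φ(x) = 17 · x^2 + 9 · x^4 has its unique global minimum at x* = 0 (since φ'(x) = 34x + 36x^3 = 0 only at x = 0 for real x with both coefficients positive, and φ → ∞ as |x| → ∞). At x* = 0, φ(0) = 0 and φ''(0) = 34. Laplace's method then gives
  I(n) ~ sqrt(2π / (n · φ''(0))) · e^(−n φ(0)) = sqrt(2π / (34n)) = sqrt(π/(17n)).
The 9 · x^4 term contributes only at subleading order (an O(1/n) relative correction).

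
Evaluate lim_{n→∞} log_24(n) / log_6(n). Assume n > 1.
lim = ln(6) / ln(24) = log_24(6)

Change of base: log_24(n) = ln n / ln 24 and log_6(n) = ln n / ln 6. The ratio is (ln n / ln 24) · (ln 6 / ln n) = ln 6 / ln 24, a constant independent of n. So the limit is ln 6 / ln 24 = log_24(6).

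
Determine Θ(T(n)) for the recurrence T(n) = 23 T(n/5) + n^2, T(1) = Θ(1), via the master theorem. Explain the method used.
T(n) = Θ(n^2)

log_5 23 ≈ 1.948. f(n) = n^2 dominates n^(log_5 23) since 2 > 1.948, and the regularity condition a·f(n/b) = 23·(n/5)^2 = (23/25)·n^2 ≤ c·f(n) holds with c = 23/25 ≈ 0.92 < 1. So this is Case 3: T(n) = Θ(f(n)) = Θ(n^2).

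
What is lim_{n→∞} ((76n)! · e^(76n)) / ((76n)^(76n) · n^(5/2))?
lim = 0

Stirling: (76n)! ~ sqrt(2π·76n) · (76n/e)^(76n). Hence
  (76n)! · e^(76n) / (76n)^(76n) ~ sqrt(2π·76n).
Dividing by n^(5/2): sqrt(2π·76n) / n^(5/2) = sqrt(2π·76) · n^((1−5)/2), so the expression behaves like sqrt(2π·76) · n^((1−5)/2) → 0.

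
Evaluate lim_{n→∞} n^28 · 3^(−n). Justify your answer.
lim = 0

Exponentials with base > 1 dominate every fixed polynomial: for any fixed c, n^c / 3^n → 0 as n → ∞ (e.g. by the ratio test, or by writing 3^n = e^(n ln 3) and noting e^(n ln 3) / n^c → ∞). Hence n^28 · 3^(−n) = n^28 / 3^n → 0.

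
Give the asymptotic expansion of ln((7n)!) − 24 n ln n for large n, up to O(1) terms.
ln((7n)!) − 24 n ln n = −17 n ln n + 7(ln 7 − 1) n + (1/2) ln(2π·7n) + O(1/n)

Stirling: ln((7n)!) = 7n ln(7n) − 7n + (1/2) ln(2π·7n) + O(1/n).
Expand 7n ln(7n) = 7n (ln n + ln 7) = 7n ln n + 7n ln 7.
Subtract 24n ln n: leading term is (7 − 24) n ln n = −17 n ln n. The next term is 7n ln 7 − 7n = 7(ln 7 − 1) n. Then the (1/2) ln(2π·7n) correction.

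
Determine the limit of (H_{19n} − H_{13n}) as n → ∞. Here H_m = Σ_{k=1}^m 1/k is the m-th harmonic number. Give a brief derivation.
lim = ln(19/13)

Euler-Maclaurin gives H_m = ln m + γ + 1/(2m) + O(1/m^2). The γ and O(1/m) terms cancel in the difference:
  H_{19n} − H_{13n} = ln(19n) − ln(13n) + O(1/n) = ln(19/13) + O(1/n).
Hence the limit is ln(19/13).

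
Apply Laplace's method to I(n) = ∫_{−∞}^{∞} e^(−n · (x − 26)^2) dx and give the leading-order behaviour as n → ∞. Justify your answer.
I(n) = sqrt(π/n)

Here φ(x) = (x − 26)^2 has its unique minimum at x* = 26 with φ(x*) = 0 and φ''(x*) = 2. Laplace's method gives
  I(n) ~ e^(−n φ(x*)) · sqrt(2π / (n · φ''(x*))) = sqrt(2π / (2n)) = sqrt(π/n).
This is exact: substituting u = (x − 26)·sqrt(n) gives I(n) = (1/sqrt(n)) ∫_{−∞}^{∞} e^(−u^2) du = sqrt(π/n).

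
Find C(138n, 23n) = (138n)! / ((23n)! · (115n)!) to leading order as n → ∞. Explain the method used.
C(138n, 23n) ~ (46656/3125)^(23n) · sqrt(3/(5π·23n))

Write N = 23n. Apply Stirling to each factorial:
  (6N)! ~ sqrt(2π·6N) · (6N/e)^(6N),
  N! ~ sqrt(2π N) · (N/e)^N,
  (5N)! ~ sqrt(2π·5N) · (5N/e)^(5N).
The exponential factors combine to (6N)^(6N) / (N^N · (5N)^(5N)) = 6^(6N)/5^(5N) = (6^6/5^5)^N = (46656/3125)^N.
The square-root prefactors combine to sqrt(2π·6N) / (sqrt(2π N)·sqrt(2π·5N)) = sqrt(6 / (2π·5·N)) = sqrt(3/(5π·23n)).
Substituting N = 23n: C(138n, 23n) ~ (46656/3125)^(23n) · sqrt(3/(5π·23n)).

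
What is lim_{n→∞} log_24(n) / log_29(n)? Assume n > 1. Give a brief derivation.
lim = ln(29) / ln(24) = log_24(29)

Change of base: log_24(n) = ln n / ln 24 and log_29(n) = ln n / ln 29. The ratio is (ln n / ln 24) · (ln 29 / ln n) = ln 29 / ln 24, a constant independent of n. So the limit is ln 29 / ln 24 = log_24(29).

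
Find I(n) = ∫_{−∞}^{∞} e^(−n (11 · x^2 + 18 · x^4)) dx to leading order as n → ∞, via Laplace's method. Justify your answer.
I(n) ~ sqrt(π/(11n))

φ(x) = 11 · x^2 + 18 · x^4 has its unique global minimum at x* = 0 (since φ'(x) = 22x + 72x^3 = 0 only at x = 0 for real x with both coefficients positive, and φ → ∞ as |x| → ∞). At x* = 0, φ(0) = 0 and φ''(0) = 22. Laplace's method then gives
  I(n) ~ sqrt(2π / (n · φ''(0))) · e^(−n φ(0)) = sqrt(2π / (22n)) = sqrt(π/(11n)).
The 18 · x^4 term contributes only at subleading order (an O(1/n) relative correction).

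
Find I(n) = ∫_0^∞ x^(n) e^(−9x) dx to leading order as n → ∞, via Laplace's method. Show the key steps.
I(n) ~ (sqrt(2π·n) / 9) · (n/(9e))^(n)

Write the integrand as exp(n ln x − 9x) and set f(x) = n ln x − 9x. Then f'(x) = n/x − 9 = 0 at x* = n/9, and f''(x*) = −n/x*^2 = −9^2/(n). Laplace's method (interior maximum) gives
  I(n) ~ e^(f(x*)) · sqrt(2π / |f''(x*)|)
        = exp(n ln(n/9) − n) · sqrt(2π · n / 9^2)
        = (n/9)^(n) e^(−n) · sqrt(2π·n) / 9
        = (sqrt(2π·n) / 9) · (n/(9e))^(n).
This matches Γ(n+1)/9^(n+1) with Stirling applied to Γ.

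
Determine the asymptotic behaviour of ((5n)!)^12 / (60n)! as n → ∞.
((5n)!)^12/(60n)! ~ ((2π·5n)^(11/2) / sqrt(12)) · 12^(−12·5n)  →  0

Write N = 5n. Stirling: N! ~ sqrt(2π N)(N/e)^N and (12N)! ~ sqrt(2π·12N)·(12N/e)^(12N).
  (N!)^12/(12N)! ~ (2π N)^(12/2) (N/e)^(12N) / [sqrt(2π·12N) (12N/e)^(12N)]
     = (2π N)^(12/2) / sqrt(2π·12N) · (N/(12N))^(12N)
     = (2π N)^((12−1)/2) / sqrt(12) · 12^(−12N).
Since 12^12 > 1, the factor 12^(−12N) decays exponentially, so the ratio → 0. Substituting N = 5n gives the stated form.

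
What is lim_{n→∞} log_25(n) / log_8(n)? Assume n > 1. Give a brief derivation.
lim = ln(8) / ln(25) = log_25(8)

Change of base: log_25(n) = ln n / ln 25 and log_8(n) = ln n / ln 8. The ratio is (ln n / ln 25) · (ln 8 / ln n) = ln 8 / ln 25, a constant independent of n. So the limit is ln 8 / ln 25 = log_25(8).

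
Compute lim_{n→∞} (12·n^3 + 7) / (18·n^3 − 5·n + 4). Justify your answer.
lim = 12/18 = 2/3

For large n the leading n^3 terms dominate both numerator and denominator. Dividing top and bottom by n^3, every other term tends to 0, leaving 12/18 = 2/3.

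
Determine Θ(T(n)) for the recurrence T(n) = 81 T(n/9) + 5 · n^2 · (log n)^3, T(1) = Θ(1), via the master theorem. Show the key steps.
T(n) = Θ(n^2 · (log n)^4)

Here log_9 81 = 2 and f(n) = 5 · n^2 · (log n)^3 = Θ(n^(log_9 81) · (log n)^3). This is the extended Case 2 of the master theorem (f matches the critical exponent up to log factors), giving T(n) = Θ(n^(log_9 81) · (log n)^(3+1)) = Θ(n^2 · (log n)^4).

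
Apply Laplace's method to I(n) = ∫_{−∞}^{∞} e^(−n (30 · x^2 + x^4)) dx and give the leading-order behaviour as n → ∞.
I(n) ~ sqrt(π/(30n))

φ(x) = 30 · x^2 + x^4 has its unique global minimum at x* = 0 (since φ'(x) = 60x + 4x^3 = 0 only at x = 0 for real x with both coefficients positive, and φ → ∞ as |x| → ∞). At x* = 0, φ(0) = 0 and φ''(0) = 60. Laplace's method then gives
  I(n) ~ sqrt(2π / (n · φ''(0))) · e^(−n φ(0)) = sqrt(2π / (60n)) = sqrt(π/(30n)).
The x^4 term contributes only at subleading order (an O(1/n) relative correction).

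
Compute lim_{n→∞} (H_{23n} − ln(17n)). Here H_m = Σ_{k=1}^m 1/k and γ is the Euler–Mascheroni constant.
lim = ln(23/17) + γ

By Euler-Maclaurin, H_m = ln m + γ + O(1/m). So
  H_{23n} − ln(17n) = ln(23n) + γ − ln(17n) + O(1/n)
                       = ln(23/17) + γ + O(1/n).
Hence the limit is ln(23/17) + γ.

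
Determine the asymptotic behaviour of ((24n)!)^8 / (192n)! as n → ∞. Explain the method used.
((24n)!)^8/(192n)! ~ ((2π·24n)^(7/2) / sqrt(8)) · 8^(−8·24n)  →  0

Write N = 24n. Stirling: N! ~ sqrt(2π N)(N/e)^N and (8N)! ~ sqrt(2π·8N)·(8N/e)^(8N).
  (N!)^8/(8N)! ~ (2π N)^(8/2) (N/e)^(8N) / [sqrt(2π·8N) (8N/e)^(8N)]
     = (2π N)^(8/2) / sqrt(2π·8N) · (N/(8N))^(8N)
     = (2π N)^((8−1)/2) / sqrt(8) · 8^(−8N).
Since 8^8 > 1, the factor 8^(−8N) decays exponentially, so the ratio → 0. Substituting N = 24n gives the stated form.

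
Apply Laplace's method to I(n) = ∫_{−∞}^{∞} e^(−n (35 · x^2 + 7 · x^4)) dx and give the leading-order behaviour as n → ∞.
I(n) ~ sqrt(π/(35n))

φ(x) = 35 · x^2 + 7 · x^4 has its unique global minimum at x* = 0 (since φ'(x) = 70x + 28x^3 = 0 only at x = 0 for real x with both coefficients positive, and φ → ∞ as |x| → ∞). At x* = 0, φ(0) = 0 and φ''(0) = 70. Laplace's method then gives
  I(n) ~ sqrt(2π / (n · φ''(0))) · e^(−n φ(0)) = sqrt(2π / (70n)) = sqrt(π/(35n)).
The 7 · x^4 term contributes only at subleading order (an O(1/n) relative correction).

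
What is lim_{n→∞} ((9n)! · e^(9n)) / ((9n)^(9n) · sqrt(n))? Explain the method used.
lim = sqrt(2π·9)

Stirling: (9n)! ~ sqrt(2π·9n) · (9n/e)^(9n). Hence
  (9n)! · e^(9n) / (9n)^(9n) ~ sqrt(2π·9n).
Dividing by sqrt(n): sqrt(2π·9n) / sqrt(n) = sqrt(2π·9) · n^((1−1)/2), so the limit is sqrt(2π·9).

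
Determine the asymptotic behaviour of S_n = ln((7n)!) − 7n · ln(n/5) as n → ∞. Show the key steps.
S_n ~ 7n · (ln 35 − 1) + O(ln n)

Stirling: ln((7n)!) = 7n ln(7n) − 7n + O(ln n).
  S_n = 7n ln(7n) − 7n − 7n ln(n/5) + O(ln n)
      = 7n ln(7n) − 7n ln n + 7n ln 5 − 7n + O(ln n)
      = 7n ln 7 + 7n ln 5 − 7n + O(ln n)
      = 7n (ln 35 − 1) + O(ln n).
Numerically ln(35) − 1 ≈ 2.5553.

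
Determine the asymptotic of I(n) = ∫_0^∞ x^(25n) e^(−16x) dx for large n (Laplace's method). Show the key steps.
I(n) ~ (sqrt(2π·25n) / 16) · (25n/(16e))^(25n)

Write the integrand as exp(25n ln x − 16x) and set f(x) = 25n ln x − 16x. Then f'(x) = 25n/x − 16 = 0 at x* = 25n/16, and f''(x*) = −25n/x*^2 = −16^2/(25n). Laplace's method (interior maximum) gives
  I(n) ~ e^(f(x*)) · sqrt(2π / |f''(x*)|)
        = exp(25n ln(25n/16) − 25n) · sqrt(2π · 25n / 16^2)
        = (25n/16)^(25n) e^(−25n) · sqrt(2π·25n) / 16
        = (sqrt(2π·25n) / 16) · (25n/(16e))^(25n).
This matches Γ(25n+1)/16^(25n+1) with Stirling applied to Γ.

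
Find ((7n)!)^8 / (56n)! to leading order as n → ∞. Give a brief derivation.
((7n)!)^8/(56n)! ~ ((2π·7n)^(7/2) / sqrt(8)) · 8^(−8·7n)  →  0

Write N = 7n. Stirling: N! ~ sqrt(2π N)(N/e)^N and (8N)! ~ sqrt(2π·8N)·(8N/e)^(8N).
  (N!)^8/(8N)! ~ (2π N)^(8/2) (N/e)^(8N) / [sqrt(2π·8N) (8N/e)^(8N)]
     = (2π N)^(8/2) / sqrt(2π·8N) · (N/(8N))^(8N)
     = (2π N)^((8−1)/2) / sqrt(8) · 8^(−8N).
Since 8^8 > 1, the factor 8^(−8N) decays exponentially, so the ratio → 0. Substituting N = 7n gives the stated form.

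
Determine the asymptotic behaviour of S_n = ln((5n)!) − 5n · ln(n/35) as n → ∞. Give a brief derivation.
S_n ~ 5n · (ln 175 − 1) + O(ln n)

Stirling: ln((5n)!) = 5n ln(5n) − 5n + O(ln n).
  S_n = 5n ln(5n) − 5n − 5n ln(n/35) + O(ln n)
      = 5n ln(5n) − 5n ln n + 5n ln 35 − 5n + O(ln n)
      = 5n ln 5 + 5n ln 35 − 5n + O(ln n)
      = 5n (ln 175 − 1) + O(ln n).
Numerically ln(175) − 1 ≈ 4.1648.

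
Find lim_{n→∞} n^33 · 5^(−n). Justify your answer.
lim = 0

Exponentials with base > 1 dominate every fixed polynomial: for any fixed c, n^c / 5^n → 0 as n → ∞ (e.g. by the ratio test, or by writing 5^n = e^(n ln 5) and noting e^(n ln 5) / n^c → ∞). Hence n^33 · 5^(−n) = n^33 / 5^n → 0.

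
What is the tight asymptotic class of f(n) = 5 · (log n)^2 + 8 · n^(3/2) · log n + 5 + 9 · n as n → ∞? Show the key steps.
f(n) ∈ Θ(n^(3/2) · log n)

Compare the terms by growth order. For large n, n^a · (log n)^b dominates n^a' · (log n)^b' iff a > a', or (a = a' and b > b'). Ranking the 4 terms shows the dominant one is 8 · n^(3/2) · log n. Hence f(n) ∈ Θ(n^(3/2) · log n).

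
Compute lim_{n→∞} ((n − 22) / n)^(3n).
lim = e^(−66)

Rewrite as (1 − 22/n)^(3n). By the standard limit (1 + x/n)^n → e^x, we have (1 − 22/n)^n → e^(−22), and raising to the 3rd power gives e^(−66).
More precisely, ln[(1 − 22/n)^(3n)] = 3n · ln(1 − 22/n) = 3n · (-22/n + O(1/n^2)) = -66 + O(1/n) → -66.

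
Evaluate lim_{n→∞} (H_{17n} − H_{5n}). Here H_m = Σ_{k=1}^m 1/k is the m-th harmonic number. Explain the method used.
lim = ln(17/5)

Euler-Maclaurin gives H_m = ln m + γ + 1/(2m) + O(1/m^2). The γ and O(1/m) terms cancel in the difference:
  H_{17n} − H_{5n} = ln(17n) − ln(5n) + O(1/n) = ln(17/5) + O(1/n).
Hence the limit is ln(17/5).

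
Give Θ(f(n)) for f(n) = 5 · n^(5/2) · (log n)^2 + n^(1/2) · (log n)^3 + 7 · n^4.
f(n) ∈ Θ(n^4)

Compare the terms by growth order. For large n, n^a · (log n)^b dominates n^a' · (log n)^b' iff a > a', or (a = a' and b > b'). Ranking the 3 terms shows the dominant one is 7 · n^4. Hence f(n) ∈ Θ(n^4).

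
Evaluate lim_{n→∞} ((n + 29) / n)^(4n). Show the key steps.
lim = e^116

Rewrite as (1 + 29/n)^(4n). By the standard limit (1 + x/n)^n → e^x, we have (1 + 29/n)^n → e^29, and raising to the 4th power gives e^116.
More precisely, ln[(1 + 29/n)^(4n)] = 4n · ln(1 + 29/n) = 4n · (29/n + O(1/n^2)) = 116 + O(1/n) → 116.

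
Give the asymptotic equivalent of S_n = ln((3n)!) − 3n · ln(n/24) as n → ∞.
S_n ~ 3n · (ln 72 − 1) + O(ln n)

Stirling: ln((3n)!) = 3n ln(3n) − 3n + O(ln n).
  S_n = 3n ln(3n) − 3n − 3n ln(n/24) + O(ln n)
      = 3n ln(3n) − 3n ln n + 3n ln 24 − 3n + O(ln n)
      = 3n ln 3 + 3n ln 24 − 3n + O(ln n)
      = 3n (ln 72 − 1) + O(ln n).
Numerically ln(72) − 1 ≈ 3.2767.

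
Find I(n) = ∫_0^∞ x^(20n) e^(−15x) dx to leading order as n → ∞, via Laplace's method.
I(n) ~ (sqrt(2π·20n) / 15) · (20n/(15e))^(20n)

Write the integrand as exp(20n ln x − 15x) and set f(x) = 20n ln x − 15x. Then f'(x) = 20n/x − 15 = 0 at x* = 20n/15, and f''(x*) = −20n/x*^2 = −15^2/(20n). Laplace's method (interior maximum) gives
  I(n) ~ e^(f(x*)) · sqrt(2π / |f''(x*)|)
        = exp(20n ln(20n/15) − 20n) · sqrt(2π · 20n / 15^2)
        = (20n/15)^(20n) e^(−20n) · sqrt(2π·20n) / 15
        = (sqrt(2π·20n) / 15) · (20n/(15e))^(20n).
This matches Γ(20n+1)/15^(20n+1) with Stirling applied to Γ.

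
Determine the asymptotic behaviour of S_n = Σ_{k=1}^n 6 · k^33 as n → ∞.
S_n ~ 3 · n^34 / 17

By integral comparison (Euler-Maclaurin), Σ_{k=1}^n 6 · k^33 = 6 · ∫_0^n x^33 dx + O(n^33) = 6 · n^34/34 = 3 · n^34 / 17 + O(n^33). (Equivalently, Faulhaber's formula gives the same leading term.)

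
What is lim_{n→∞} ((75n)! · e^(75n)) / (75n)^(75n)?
lim = ∞

Stirling: (75n)! ~ sqrt(2π·75n) · (75n/e)^(75n). Hence
  (75n)! · e^(75n) / (75n)^(75n) ~ sqrt(2π·75n) = sqrt(2π·75) · sqrt(n) → ∞.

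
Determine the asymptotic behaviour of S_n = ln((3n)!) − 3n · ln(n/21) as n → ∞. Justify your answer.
S_n ~ 3n · (ln 63 − 1) + O(ln n)

Stirling: ln((3n)!) = 3n ln(3n) − 3n + O(ln n).
  S_n = 3n ln(3n) − 3n − 3n ln(n/21) + O(ln n)
      = 3n ln(3n) − 3n ln n + 3n ln 21 − 3n + O(ln n)
      = 3n ln 3 + 3n ln 21 − 3n + O(ln n)
      = 3n (ln 63 − 1) + O(ln n).
Numerically ln(63) − 1 ≈ 3.1431.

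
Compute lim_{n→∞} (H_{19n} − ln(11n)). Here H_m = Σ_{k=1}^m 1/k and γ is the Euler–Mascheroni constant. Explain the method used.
lim = ln(19/11) + γ

By Euler-Maclaurin, H_m = ln m + γ + O(1/m). So
  H_{19n} − ln(11n) = ln(19n) + γ − ln(11n) + O(1/n)
                       = ln(19/11) + γ + O(1/n).
Hence the limit is ln(19/11) + γ.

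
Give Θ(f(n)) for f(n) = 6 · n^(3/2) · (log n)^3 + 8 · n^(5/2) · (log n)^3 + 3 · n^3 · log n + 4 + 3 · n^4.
f(n) ∈ Θ(n^4)

Compare the terms by growth order. For large n, n^a · (log n)^b dominates n^a' · (log n)^b' iff a > a', or (a = a' and b > b'). Ranking the 5 terms shows the dominant one is 3 · n^4. Hence f(n) ∈ Θ(n^4).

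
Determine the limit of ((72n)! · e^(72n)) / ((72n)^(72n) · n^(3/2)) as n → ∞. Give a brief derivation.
lim = 0

Stirling: (72n)! ~ sqrt(2π·72n) · (72n/e)^(72n). Hence
  (72n)! · e^(72n) / (72n)^(72n) ~ sqrt(2π·72n).
Dividing by n^(3/2): sqrt(2π·72n) / n^(3/2) = sqrt(2π·72) · n^((1−3)/2), so the expression behaves like sqrt(2π·72) · n^((1−3)/2) → 0.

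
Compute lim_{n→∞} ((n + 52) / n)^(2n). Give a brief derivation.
lim = e^104

Rewrite as (1 + 52/n)^(2n). By the standard limit (1 + x/n)^n → e^x, we have (1 + 52/n)^n → e^52, and raising to the 2nd power gives e^104.
More precisely, ln[(1 + 52/n)^(2n)] = 2n · ln(1 + 52/n) = 2n · (52/n + O(1/n^2)) = 104 + O(1/n) → 104.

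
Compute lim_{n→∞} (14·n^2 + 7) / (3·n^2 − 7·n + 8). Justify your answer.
lim = 14/3

For large n the leading n^2 terms dominate both numerator and denominator. Dividing top and bottom by n^2, every other term tends to 0, leaving 14/3.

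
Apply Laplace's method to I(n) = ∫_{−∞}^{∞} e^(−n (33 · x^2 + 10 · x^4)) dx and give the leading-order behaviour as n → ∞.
I(n) ~ sqrt(π/(33n))

φ(x) = 33 · x^2 + 10 · x^4 has its unique global minimum at x* = 0 (since φ'(x) = 66x + 40x^3 = 0 only at x = 0 for real x with both coefficients positive, and φ → ∞ as |x| → ∞). At x* = 0, φ(0) = 0 and φ''(0) = 66. Laplace's method then gives
  I(n) ~ sqrt(2π / (n · φ''(0))) · e^(−n φ(0)) = sqrt(2π / (66n)) = sqrt(π/(33n)).
The 10 · x^4 term contributes only at subleading order (an O(1/n) relative correction).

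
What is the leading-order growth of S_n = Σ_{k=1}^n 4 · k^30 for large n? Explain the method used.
S_n ~ 4 · n^31 / 31

By integral comparison (Euler-Maclaurin), Σ_{k=1}^n 4 · k^30 = 4 · ∫_0^n x^30 dx + O(n^30) = 4 · n^31/31 + O(n^30). (Equivalently, Faulhaber's formula gives the same leading term.)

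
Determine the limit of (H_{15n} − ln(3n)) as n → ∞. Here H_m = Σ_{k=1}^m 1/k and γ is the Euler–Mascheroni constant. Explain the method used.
lim = ln 5 + γ

By Euler-Maclaurin, H_m = ln m + γ + O(1/m). So
  H_{15n} − ln(3n) = ln(15n) + γ − ln(3n) + O(1/n)
                       = ln(15/3) + γ + O(1/n).
Hence the limit is ln(15/3) + γ (= ln 5).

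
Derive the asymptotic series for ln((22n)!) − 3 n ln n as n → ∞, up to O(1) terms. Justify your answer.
ln((22n)!) − 3 n ln n = 19 n ln n + 22(ln 22 − 1) n + (1/2) ln(2π·22n) + O(1/n)

Stirling: ln((22n)!) = 22n ln(22n) − 22n + (1/2) ln(2π·22n) + O(1/n).
Expand 22n ln(22n) = 22n (ln n + ln 22) = 22n ln n + 22n ln 22.
Subtract 3n ln n: leading term is (22 − 3) n ln n = 19 n ln n. The next term is 22n ln 22 − 22n = 22(ln 22 − 1) n. Then the (1/2) ln(2π·22n) correction.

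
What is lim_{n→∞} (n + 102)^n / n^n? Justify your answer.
lim = e^102

Rewrite as (1 + 102/n)^(n). By the standard limit (1 + x/n)^n → e^x, we have (1 + 102/n)^n → e^102, and raising to the 1st power gives e^102.
More precisely, ln[(1 + 102/n)^(n)] = n · ln(1 + 102/n) = n · (102/n + O(1/n^2)) = 102 + O(1/n) → 102.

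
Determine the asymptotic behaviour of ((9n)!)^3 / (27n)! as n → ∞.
((9n)!)^3/(27n)! ~ ((2π·9n)^(2/2) / sqrt(3)) · 3^(−3·9n)  →  0

Write N = 9n. Stirling: N! ~ sqrt(2π N)(N/e)^N and (3N)! ~ sqrt(2π·3N)·(3N/e)^(3N).
  (N!)^3/(3N)! ~ (2π N)^(3/2) (N/e)^(3N) / [sqrt(2π·3N) (3N/e)^(3N)]
     = (2π N)^(3/2) / sqrt(2π·3N) · (N/(3N))^(3N)
     = (2π N)^((3−1)/2) / sqrt(3) · 3^(−3N).
Since 3^3 > 1, the factor 3^(−3N) decays exponentially, so the ratio → 0. Substituting N = 9n gives the stated form.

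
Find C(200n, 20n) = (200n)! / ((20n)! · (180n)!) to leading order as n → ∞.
C(200n, 20n) ~ (10000000000/387420489)^(20n) · sqrt(5/(9π·20n))

Write N = 20n. Apply Stirling to each factorial:
  (10N)! ~ sqrt(2π·10N) · (10N/e)^(10N),
  N! ~ sqrt(2π N) · (N/e)^N,
  (9N)! ~ sqrt(2π·9N) · (9N/e)^(9N).
The exponential factors combine to (10N)^(10N) / (N^N · (9N)^(9N)) = 10^(10N)/9^(9N) = (10^10/9^9)^N = (10000000000/387420489)^N.
The square-root prefactors combine to sqrt(2π·10N) / (sqrt(2π N)·sqrt(2π·9N)) = sqrt(10 / (2π·9·N)) = sqrt(5/(9π·20n)).
Substituting N = 20n: C(200n, 20n) ~ (10000000000/387420489)^(20n) · sqrt(5/(9π·20n)).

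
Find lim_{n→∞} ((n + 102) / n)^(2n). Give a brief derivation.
lim = e^204

Rewrite as (1 + 102/n)^(2n). By the standard limit (1 + x/n)^n → e^x, we have (1 + 102/n)^n → e^102, and raising to the 2nd power gives e^204.
More precisely, ln[(1 + 102/n)^(2n)] = 2n · ln(1 + 102/n) = 2n · (102/n + O(1/n^2)) = 204 + O(1/n) → 204.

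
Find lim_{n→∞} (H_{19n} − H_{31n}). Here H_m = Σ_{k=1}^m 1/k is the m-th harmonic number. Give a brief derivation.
lim = ln(19/31)

Euler-Maclaurin gives H_m = ln m + γ + 1/(2m) + O(1/m^2). The γ and O(1/m) terms cancel in the difference:
  H_{19n} − H_{31n} = ln(19n) − ln(31n) + O(1/n) = ln(19/31) + O(1/n).
Hence the limit is ln(19/31).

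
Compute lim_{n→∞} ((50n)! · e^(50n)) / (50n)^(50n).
lim = ∞

Stirling: (50n)! ~ sqrt(2π·50n) · (50n/e)^(50n). Hence
  (50n)! · e^(50n) / (50n)^(50n) ~ sqrt(2π·50n) = sqrt(2π·50) · sqrt(n) → ∞.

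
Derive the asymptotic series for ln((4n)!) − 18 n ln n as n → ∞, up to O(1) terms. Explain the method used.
ln((4n)!) − 18 n ln n = −14 n ln n + 4(ln 4 − 1) n + (1/2) ln(2π·4n) + O(1/n)

Stirling: ln((4n)!) = 4n ln(4n) − 4n + (1/2) ln(2π·4n) + O(1/n).
Expand 4n ln(4n) = 4n (ln n + ln 4) = 4n ln n + 4n ln 4.
Subtract 18n ln n: leading term is (4 − 18) n ln n = −14 n ln n. The next term is 4n ln 4 − 4n = 4(ln 4 − 1) n. Then the (1/2) ln(2π·4n) correction.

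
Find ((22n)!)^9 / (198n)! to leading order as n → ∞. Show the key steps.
((22n)!)^9/(198n)! ~ ((2π·22n)^(8/2) / 3) · 9^(−9·22n)  →  0

Write N = 22n. Stirling: N! ~ sqrt(2π N)(N/e)^N and (9N)! ~ sqrt(2π·9N)·(9N/e)^(9N).
  (N!)^9/(9N)! ~ (2π N)^(9/2) (N/e)^(9N) / [sqrt(2π·9N) (9N/e)^(9N)]
     = (2π N)^(9/2) / sqrt(2π·9N) · (N/(9N))^(9N)
     = (2π N)^((9−1)/2) / 3 · 9^(−9N).
Since 9^9 > 1, the factor 9^(−9N) decays exponentially, so the ratio → 0. Substituting N = 22n gives the stated form.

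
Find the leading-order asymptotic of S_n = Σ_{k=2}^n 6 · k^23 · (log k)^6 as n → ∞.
S_n ~ n^24 · (log n)^6 / 4

By integral comparison, S_n = ∫_1^n 6 · x^23 · (log x)^6 dx + O(n^23 · (log n)^6). For the integral, the leading term of ∫_1^n x^23 (log x)^6 dx is n^24/24 · (log n)^6 (by repeated integration by parts; each step lowers the log-exponent and produces a relatively O(1/log n) correction). Hence S_n ~ n^24 · (log n)^6 / 4.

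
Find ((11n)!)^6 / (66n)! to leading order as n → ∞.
((11n)!)^6/(66n)! ~ ((2π·11n)^(5/2) / sqrt(6)) · 6^(−6·11n)  →  0

Write N = 11n. Stirling: N! ~ sqrt(2π N)(N/e)^N and (6N)! ~ sqrt(2π·6N)·(6N/e)^(6N).
  (N!)^6/(6N)! ~ (2π N)^(6/2) (N/e)^(6N) / [sqrt(2π·6N) (6N/e)^(6N)]
     = (2π N)^(6/2) / sqrt(2π·6N) · (N/(6N))^(6N)
     = (2π N)^((6−1)/2) / sqrt(6) · 6^(−6N).
Since 6^6 > 1, the factor 6^(−6N) decays exponentially, so the ratio → 0. Substituting N = 11n gives the stated form.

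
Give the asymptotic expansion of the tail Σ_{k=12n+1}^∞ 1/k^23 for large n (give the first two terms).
Σ_{k>12n} 1/k^23 = 1/(22 · (12n)^22) − 1/(2 · (12n)^23) + O(1/(12n)^24)

Compare to the integral: ∫_{12n}^∞ x^(−23) dx = [−x^(−22)/22]_{12n}^∞ = 1/((23−1)·(12n)^22). The Euler-Maclaurin correction adds −f(12n)/2 = −1/(2·(12n)^23). Euler-Maclaurin then gives
  Σ_{k>12n} 1/k^23 = ∫_{12n}^∞ dx/x^23 − 1/(2·(12n)^23) + O(1/(12n)^24).
(Equivalently this is ζ(23) − Σ_{k≤12n} 1/k^23.)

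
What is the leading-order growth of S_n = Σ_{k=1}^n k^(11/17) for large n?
S_n ~ (17/28) · n^(28/17)

Integral comparison: Σ_{k=1}^n k^(11/17) = ∫_0^n x^(11/17) dx + O(n^(11/17)). The integral is n^(1 + 11/17) / (1 + 11/17) = n^((11+17)/17) / ((11+17)/17) = (17/28) · n^(28/17).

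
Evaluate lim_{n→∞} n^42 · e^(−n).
lim = 0

Exponentials with base > 1 dominate every fixed polynomial: for any fixed c, n^c / e^n → 0 as n → ∞ (e.g. by the ratio test, or since e^n grows faster than any power of n). Hence n^42 · e^(−n) = n^42 / e^n → 0.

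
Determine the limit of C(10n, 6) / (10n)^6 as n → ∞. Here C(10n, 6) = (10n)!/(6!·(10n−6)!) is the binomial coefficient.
lim = 1/6! = 1/720

With N = 10n → ∞: C(N, 6) / N^6 = [N(N−1)…(N−5)] / (6! · N^6) = (1/6!) · 1 · (1 − 1/(10n)) · … · (1 − 5/(10n)). Each factor → 1 as N → ∞, so the limit is 1/6! = 1/720.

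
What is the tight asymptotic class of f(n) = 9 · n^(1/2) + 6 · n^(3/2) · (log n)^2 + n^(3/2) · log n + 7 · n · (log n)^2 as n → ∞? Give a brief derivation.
f(n) ∈ Θ(n^(3/2) · (log n)^2)

Compare the terms by growth order. For large n, n^a · (log n)^b dominates n^a' · (log n)^b' iff a > a', or (a = a' and b > b'). Ranking the 4 terms shows the dominant one is 6 · n^(3/2) · (log n)^2. Hence f(n) ∈ Θ(n^(3/2) · (log n)^2).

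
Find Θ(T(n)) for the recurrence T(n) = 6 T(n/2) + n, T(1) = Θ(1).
T(n) = Θ(n^(log_2 6))

Master theorem: compare f(n) = n to n^(log_2 6) where log_2 6 ≈ 2.585. Since 1 < log_2 6, we have f(n) = O(n^(log_2 6 − ε)) for some ε > 0 — Case 1. Hence T(n) = Θ(n^(log_2 6)).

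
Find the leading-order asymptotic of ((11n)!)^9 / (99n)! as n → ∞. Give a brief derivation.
((11n)!)^9/(99n)! ~ ((2π·11n)^(8/2) / 3) · 9^(−9·11n)  →  0

Write N = 11n. Stirling: N! ~ sqrt(2π N)(N/e)^N and (9N)! ~ sqrt(2π·9N)·(9N/e)^(9N).
  (N!)^9/(9N)! ~ (2π N)^(9/2) (N/e)^(9N) / [sqrt(2π·9N) (9N/e)^(9N)]
     = (2π N)^(9/2) / sqrt(2π·9N) · (N/(9N))^(9N)
     = (2π N)^((9−1)/2) / 3 · 9^(−9N).
Since 9^9 > 1, the factor 9^(−9N) decays exponentially, so the ratio → 0. Substituting N = 11n gives the stated form.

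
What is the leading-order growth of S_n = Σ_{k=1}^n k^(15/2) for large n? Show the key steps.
S_n ~ (2/17) · n^(17/2)

Integral comparison: Σ_{k=1}^n k^(15/2) = ∫_0^n x^(15/2) dx + O(n^(15/2)). The integral is n^(1 + 15/2) / (1 + 15/2) = n^((15+2)/2) / ((15+2)/2) = (2/17) · n^(17/2).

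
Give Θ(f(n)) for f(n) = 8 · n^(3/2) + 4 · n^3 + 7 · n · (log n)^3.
f(n) ∈ Θ(n^3)

Compare the terms by growth order. For large n, n^a · (log n)^b dominates n^a' · (log n)^b' iff a > a', or (a = a' and b > b'). Ranking the 3 terms shows the dominant one is 4 · n^3. Hence f(n) ∈ Θ(n^3).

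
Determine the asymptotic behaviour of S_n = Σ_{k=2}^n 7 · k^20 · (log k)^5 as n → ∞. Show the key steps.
S_n ~ n^21 · (log n)^5 / 3

By integral comparison, S_n = ∫_1^n 7 · x^20 · (log x)^5 dx + O(n^20 · (log n)^5). For the integral, the leading term of ∫_1^n x^20 (log x)^5 dx is n^21/21 · (log n)^5 (by repeated integration by parts; each step lowers the log-exponent and produces a relatively O(1/log n) correction). Hence S_n ~ n^21 · (log n)^5 / 3.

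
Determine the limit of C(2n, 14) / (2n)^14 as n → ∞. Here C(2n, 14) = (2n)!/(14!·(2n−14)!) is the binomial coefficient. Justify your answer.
lim = 1/14! = 1/87178291200

With N = 2n → ∞: C(N, 14) / N^14 = [N(N−1)…(N−13)] / (14! · N^14) = (1/14!) · 1 · (1 − 1/(2n)) · … · (1 − 13/(2n)). Each factor → 1 as N → ∞, so the limit is 1/14! = 1/87178291200.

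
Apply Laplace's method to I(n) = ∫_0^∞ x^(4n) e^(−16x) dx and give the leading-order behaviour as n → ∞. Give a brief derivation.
I(n) ~ (sqrt(2π·4n) / 16) · (4n/(16e))^(4n)

Write the integrand as exp(4n ln x − 16x) and set f(x) = 4n ln x − 16x. Then f'(x) = 4n/x − 16 = 0 at x* = 4n/16, and f''(x*) = −4n/x*^2 = −16^2/(4n). Laplace's method (interior maximum) gives
  I(n) ~ e^(f(x*)) · sqrt(2π / |f''(x*)|)
        = exp(4n ln(4n/16) − 4n) · sqrt(2π · 4n / 16^2)
        = (4n/16)^(4n) e^(−4n) · sqrt(2π·4n) / 16
        = (sqrt(2π·4n) / 16) · (4n/(16e))^(4n).
This matches Γ(4n+1)/16^(4n+1) with Stirling applied to Γ.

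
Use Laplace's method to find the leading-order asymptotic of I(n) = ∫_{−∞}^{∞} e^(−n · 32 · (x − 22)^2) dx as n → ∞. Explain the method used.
I(n) = sqrt(π/(32n))

Here φ(x) = 32 · (x − 22)^2 has its unique minimum at x* = 22 with φ(x*) = 0 and φ''(x*) = 64. Laplace's method gives
  I(n) ~ e^(−n φ(x*)) · sqrt(2π / (n · φ''(x*))) = sqrt(2π / (64n)) = sqrt(π/(32n)).
This is exact: substituting u = (x − 22)·sqrt(32n) gives I(n) = (1/sqrt(32n)) ∫_{−∞}^{∞} e^(−u^2) du = sqrt(π/(32n)).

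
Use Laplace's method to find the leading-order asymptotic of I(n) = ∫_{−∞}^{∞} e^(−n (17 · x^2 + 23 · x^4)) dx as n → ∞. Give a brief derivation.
I(n) ~ sqrt(π/(17n))

φ(x) = 17 · x^2 + 23 · x^4 has its unique global minimum at x* = 0 (since φ'(x) = 34x + 92x^3 = 0 only at x = 0 for real x with both coefficients positive, and φ → ∞ as |x| → ∞). At x* = 0, φ(0) = 0 and φ''(0) = 34. Laplace's method then gives
  I(n) ~ sqrt(2π / (n · φ''(0))) · e^(−n φ(0)) = sqrt(2π / (34n)) = sqrt(π/(17n)).
The 23 · x^4 term contributes only at subleading order (an O(1/n) relative correction).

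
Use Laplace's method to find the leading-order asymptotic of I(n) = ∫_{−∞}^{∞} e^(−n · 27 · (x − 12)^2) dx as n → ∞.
I(n) = sqrt(π/(27n))

Here φ(x) = 27 · (x − 12)^2 has its unique minimum at x* = 12 with φ(x*) = 0 and φ''(x*) = 54. Laplace's method gives
  I(n) ~ e^(−n φ(x*)) · sqrt(2π / (n · φ''(x*))) = sqrt(2π / (54n)) = sqrt(π/(27n)).
This is exact: substituting u = (x − 12)·sqrt(27n) gives I(n) = (1/sqrt(27n)) ∫_{−∞}^{∞} e^(−u^2) du = sqrt(π/(27n)).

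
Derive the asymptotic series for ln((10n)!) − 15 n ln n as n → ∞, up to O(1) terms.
ln((10n)!) − 15 n ln n = −5 n ln n + 10(ln 10 − 1) n + (1/2) ln(2π·10n) + O(1/n)

Stirling: ln((10n)!) = 10n ln(10n) − 10n + (1/2) ln(2π·10n) + O(1/n).
Expand 10n ln(10n) = 10n (ln n + ln 10) = 10n ln n + 10n ln 10.
Subtract 15n ln n: leading term is (10 − 15) n ln n = −5 n ln n. The next term is 10n ln 10 − 10n = 10(ln 10 − 1) n. Then the (1/2) ln(2π·10n) correction.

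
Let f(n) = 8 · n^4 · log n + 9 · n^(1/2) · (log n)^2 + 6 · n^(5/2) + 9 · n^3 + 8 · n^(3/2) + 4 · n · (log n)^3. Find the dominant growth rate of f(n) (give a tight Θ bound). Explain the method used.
f(n) ∈ Θ(n^4 · log n)

Compare the terms by growth order. For large n, n^a · (log n)^b dominates n^a' · (log n)^b' iff a > a', or (a = a' and b > b'). Ranking the 6 terms shows the dominant one is 8 · n^4 · log n. Hence f(n) ∈ Θ(n^4 · log n).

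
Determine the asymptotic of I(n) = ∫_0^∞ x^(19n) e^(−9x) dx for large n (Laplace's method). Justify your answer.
I(n) ~ (sqrt(2π·19n) / 9) · (19n/(9e))^(19n)

Write the integrand as exp(19n ln x − 9x) and set f(x) = 19n ln x − 9x. Then f'(x) = 19n/x − 9 = 0 at x* = 19n/9, and f''(x*) = −19n/x*^2 = −9^2/(19n). Laplace's method (interior maximum) gives
  I(n) ~ e^(f(x*)) · sqrt(2π / |f''(x*)|)
        = exp(19n ln(19n/9) − 19n) · sqrt(2π · 19n / 9^2)
        = (19n/9)^(19n) e^(−19n) · sqrt(2π·19n) / 9
        = (sqrt(2π·19n) / 9) · (19n/(9e))^(19n).
This matches Γ(19n+1)/9^(19n+1) with Stirling applied to Γ.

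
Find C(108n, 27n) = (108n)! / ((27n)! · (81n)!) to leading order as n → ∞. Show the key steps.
C(108n, 27n) ~ (256/27)^(27n) · sqrt(2/(3π·27n))

Write N = 27n. Apply Stirling to each factorial:
  (4N)! ~ sqrt(2π·4N) · (4N/e)^(4N),
  N! ~ sqrt(2π N) · (N/e)^N,
  (3N)! ~ sqrt(2π·3N) · (3N/e)^(3N).
The exponential factors combine to (4N)^(4N) / (N^N · (3N)^(3N)) = 4^(4N)/3^(3N) = (4^4/3^3)^N = (256/27)^N.
The square-root prefactors combine to sqrt(2π·4N) / (sqrt(2π N)·sqrt(2π·3N)) = sqrt(4 / (2π·3·N)) = sqrt(2/(3π·27n)).
Substituting N = 27n: C(108n, 27n) ~ (256/27)^(27n) · sqrt(2/(3π·27n)).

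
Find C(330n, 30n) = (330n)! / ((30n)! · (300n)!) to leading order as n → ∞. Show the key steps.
C(330n, 30n) ~ (285311670611/10000000000)^(30n) · sqrt(11/(20π·30n))

Write N = 30n. Apply Stirling to each factorial:
  (11N)! ~ sqrt(2π·11N) · (11N/e)^(11N),
  N! ~ sqrt(2π N) · (N/e)^N,
  (10N)! ~ sqrt(2π·10N) · (10N/e)^(10N).
The exponential factors combine to (11N)^(11N) / (N^N · (10N)^(10N)) = 11^(11N)/10^(10N) = (11^11/10^10)^N = (285311670611/10000000000)^N.
The square-root prefactors combine to sqrt(2π·11N) / (sqrt(2π N)·sqrt(2π·10N)) = sqrt(11 / (2π·10·N)) = sqrt(11/(20π·30n)).
Substituting N = 30n: C(330n, 30n) ~ (285311670611/10000000000)^(30n) · sqrt(11/(20π·30n)).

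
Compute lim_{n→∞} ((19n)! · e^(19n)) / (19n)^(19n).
lim = ∞

Stirling: (19n)! ~ sqrt(2π·19n) · (19n/e)^(19n). Hence
  (19n)! · e^(19n) / (19n)^(19n) ~ sqrt(2π·19n) = sqrt(2π·19) · sqrt(n) → ∞.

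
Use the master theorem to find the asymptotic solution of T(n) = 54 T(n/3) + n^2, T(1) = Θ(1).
T(n) = Θ(n^(log_3 54))

Master theorem: compare f(n) = n^2 to n^(log_3 54) where log_3 54 ≈ 3.631. Since 2 < log_3 54, we have f(n) = O(n^(log_3 54 − ε)) for some ε > 0 — Case 1. Hence T(n) = Θ(n^(log_3 54)).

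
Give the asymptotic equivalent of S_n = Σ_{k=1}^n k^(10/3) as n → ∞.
S_n ~ (3/13) · n^(13/3)

Integral comparison: Σ_{k=1}^n k^(10/3) = ∫_0^n x^(10/3) dx + O(n^(10/3)). The integral is n^(1 + 10/3) / (1 + 10/3) = n^((10+3)/3) / ((10+3)/3) = (3/13) · n^(13/3).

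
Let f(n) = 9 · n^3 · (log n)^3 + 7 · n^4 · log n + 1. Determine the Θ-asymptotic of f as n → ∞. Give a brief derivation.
f(n) ∈ Θ(n^4 · log n)

Compare the terms by growth order. For large n, n^a · (log n)^b dominates n^a' · (log n)^b' iff a > a', or (a = a' and b > b'). Ranking the 3 terms shows the dominant one is 7 · n^4 · log n. Hence f(n) ∈ Θ(n^4 · log n).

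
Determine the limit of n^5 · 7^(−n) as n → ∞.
lim = 0

Exponentials with base > 1 dominate every fixed polynomial: for any fixed c, n^c / 7^n → 0 as n → ∞ (e.g. by the ratio test, or by writing 7^n = e^(n ln 7) and noting e^(n ln 7) / n^c → ∞). Hence n^5 · 7^(−n) = n^5 / 7^n → 0.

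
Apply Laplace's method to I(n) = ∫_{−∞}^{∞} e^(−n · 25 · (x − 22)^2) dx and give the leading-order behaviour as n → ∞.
I(n) = sqrt(π/(25n))

Here φ(x) = 25 · (x − 22)^2 has its unique minimum at x* = 22 with φ(x*) = 0 and φ''(x*) = 50. Laplace's method gives
  I(n) ~ e^(−n φ(x*)) · sqrt(2π / (n · φ''(x*))) = sqrt(2π / (50n)) = sqrt(π/(25n)).
This is exact: substituting u = (x − 22)·sqrt(25n) gives I(n) = (1/sqrt(25n)) ∫_{−∞}^{∞} e^(−u^2) du = sqrt(π/(25n)).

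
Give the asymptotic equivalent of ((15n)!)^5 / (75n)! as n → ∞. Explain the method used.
((15n)!)^5/(75n)! ~ ((2π·15n)^(4/2) / sqrt(5)) · 5^(−5·15n)  →  0

Write N = 15n. Stirling: N! ~ sqrt(2π N)(N/e)^N and (5N)! ~ sqrt(2π·5N)·(5N/e)^(5N).
  (N!)^5/(5N)! ~ (2π N)^(5/2) (N/e)^(5N) / [sqrt(2π·5N) (5N/e)^(5N)]
     = (2π N)^(5/2) / sqrt(2π·5N) · (N/(5N))^(5N)
     = (2π N)^((5−1)/2) / sqrt(5) · 5^(−5N).
Since 5^5 > 1, the factor 5^(−5N) decays exponentially, so the ratio → 0. Substituting N = 15n gives the stated form.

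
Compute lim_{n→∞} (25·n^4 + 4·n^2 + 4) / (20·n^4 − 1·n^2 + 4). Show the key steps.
lim = 25/20 = 5/4

For large n the leading n^4 terms dominate both numerator and denominator. Dividing top and bottom by n^4, every other term tends to 0, leaving 25/20 = 5/4.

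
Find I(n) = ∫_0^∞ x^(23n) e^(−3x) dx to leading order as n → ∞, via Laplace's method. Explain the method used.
I(n) ~ (sqrt(2π·23n) / 3) · (23n/(3e))^(23n)

Write the integrand as exp(23n ln x − 3x) and set f(x) = 23n ln x − 3x. Then f'(x) = 23n/x − 3 = 0 at x* = 23n/3, and f''(x*) = −23n/x*^2 = −3^2/(23n). Laplace's method (interior maximum) gives
  I(n) ~ e^(f(x*)) · sqrt(2π / |f''(x*)|)
        = exp(23n ln(23n/3) − 23n) · sqrt(2π · 23n / 3^2)
        = (23n/3)^(23n) e^(−23n) · sqrt(2π·23n) / 3
        = (sqrt(2π·23n) / 3) · (23n/(3e))^(23n).
This matches Γ(23n+1)/3^(23n+1) with Stirling applied to Γ.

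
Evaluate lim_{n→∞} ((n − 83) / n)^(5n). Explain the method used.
lim = e^(−415)

Rewrite as (1 − 83/n)^(5n). By the standard limit (1 + x/n)^n → e^x, we have (1 − 83/n)^n → e^(−83), and raising to the 5th power gives e^(−415).
More precisely, ln[(1 − 83/n)^(5n)] = 5n · ln(1 − 83/n) = 5n · (-83/n + O(1/n^2)) = -415 + O(1/n) → -415.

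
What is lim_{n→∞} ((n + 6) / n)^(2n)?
lim = e^12

Rewrite as (1 + 6/n)^(2n). By the standard limit (1 + x/n)^n → e^x, we have (1 + 6/n)^n → e^6, and raising to the 2nd power gives e^12.
More precisely, ln[(1 + 6/n)^(2n)] = 2n · ln(1 + 6/n) = 2n · (6/n + O(1/n^2)) = 12 + O(1/n) → 12.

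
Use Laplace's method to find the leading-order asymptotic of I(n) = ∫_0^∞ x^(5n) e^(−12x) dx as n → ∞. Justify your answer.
I(n) ~ (sqrt(2π·5n) / 12) · (5n/(12e))^(5n)

Write the integrand as exp(5n ln x − 12x) and set f(x) = 5n ln x − 12x. Then f'(x) = 5n/x − 12 = 0 at x* = 5n/12, and f''(x*) = −5n/x*^2 = −12^2/(5n). Laplace's method (interior maximum) gives
  I(n) ~ e^(f(x*)) · sqrt(2π / |f''(x*)|)
        = exp(5n ln(5n/12) − 5n) · sqrt(2π · 5n / 12^2)
        = (5n/12)^(5n) e^(−5n) · sqrt(2π·5n) / 12
        = (sqrt(2π·5n) / 12) · (5n/(12e))^(5n).
This matches Γ(5n+1)/12^(5n+1) with Stirling applied to Γ.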